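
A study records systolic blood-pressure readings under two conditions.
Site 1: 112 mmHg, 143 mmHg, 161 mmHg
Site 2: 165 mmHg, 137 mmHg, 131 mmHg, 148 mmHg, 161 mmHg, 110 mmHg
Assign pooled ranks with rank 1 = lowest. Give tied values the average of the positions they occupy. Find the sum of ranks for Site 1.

Sorted (ascending): 110, 112, 131, 137, 143, 148, 161, 161, 165
The 2 values of 161 occupy positions 7–8 → average rank (7+8)/2 = 7.5.
Site 1 values → pooled ranks: 112→2, 143→5, 161→7.5
Rank sum = 2 + 5 + 7.5 = 14.5

14.5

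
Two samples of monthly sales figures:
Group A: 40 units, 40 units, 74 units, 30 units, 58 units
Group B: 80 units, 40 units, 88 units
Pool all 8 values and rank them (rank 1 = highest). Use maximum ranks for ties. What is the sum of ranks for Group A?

Sorted (descending): 88, 80, 74, 58, 40, 40, 40, 30
The 3 values of 40 occupy positions 5–7 → each gets rank 7.
Group A values → pooled ranks: 40→7, 40→7, 74→3, 30→8, 58→4
Rank sum = 7 + 7 + 3 + 8 + 4 = 29

29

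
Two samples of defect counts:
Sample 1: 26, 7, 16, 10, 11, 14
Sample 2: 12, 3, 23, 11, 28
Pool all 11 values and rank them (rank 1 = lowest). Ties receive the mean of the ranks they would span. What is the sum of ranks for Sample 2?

Sorted (ascending): 3, 7, 10, 11, 11, 12, 14, 16, 23, 26, 28
The 2 values of 11 occupy positions 4–5 → average rank (4+5)/2 = 4.5.
Sample 2 values → pooled ranks: 12→6, 3→1, 23→9, 11→4.5, 28→11
Rank sum = 6 + 1 + 9 + 4.5 + 11 = 31.5

31.5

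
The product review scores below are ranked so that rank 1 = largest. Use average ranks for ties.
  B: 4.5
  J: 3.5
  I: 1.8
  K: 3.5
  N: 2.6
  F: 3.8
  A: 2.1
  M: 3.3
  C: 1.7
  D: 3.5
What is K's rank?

Sorted (descending): 4.5, 3.8, 3.5, 3.5, 3.5, 3.3, 2.6, 2.1, 1.8, 1.7
The 3 values of 3.5 occupy positions 3–5 → average rank 4.
K has value 3.5 → rank 4.

4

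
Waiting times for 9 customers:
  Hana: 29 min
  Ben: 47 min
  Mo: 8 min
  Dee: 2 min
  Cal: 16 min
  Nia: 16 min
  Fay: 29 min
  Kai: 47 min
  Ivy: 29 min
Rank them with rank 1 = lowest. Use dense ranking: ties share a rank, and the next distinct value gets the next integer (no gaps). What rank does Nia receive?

Sorted (ascending): 2, 8, 16, 16, 29, 29, 29, 47, 47
The 2 values of 16 share dense rank 3.
The 3 values of 29 share dense rank 4.
The 2 values of 47 share dense rank 5.
Remaining distinct values take the next consecutive integers.
Nia has value 16 min → rank 3.

3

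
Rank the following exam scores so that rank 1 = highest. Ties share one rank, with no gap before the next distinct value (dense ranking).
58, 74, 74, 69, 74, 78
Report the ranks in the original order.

4, 2, 2, 3, 2, 1

Sorted (descending): 78, 74, 74, 74, 69, 58
The 3 values of 74 share dense rank 2.
Remaining distinct values take the next consecutive integers.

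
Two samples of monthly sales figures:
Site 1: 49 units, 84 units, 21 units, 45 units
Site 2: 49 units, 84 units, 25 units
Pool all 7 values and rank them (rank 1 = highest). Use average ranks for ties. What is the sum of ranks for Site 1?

Sorted (descending): 84, 84, 49, 49, 45, 25, 21
The 2 values of 84 occupy positions 1–2 → average rank (1+2)/2 = 1.5.
The 2 values of 49 occupy positions 3–4 → average rank (3+4)/2 = 3.5.
Site 1 values → pooled ranks: 49→3.5, 84→1.5, 21→7, 45→5
Rank sum = 3.5 + 1.5 + 7 + 5 = 17

17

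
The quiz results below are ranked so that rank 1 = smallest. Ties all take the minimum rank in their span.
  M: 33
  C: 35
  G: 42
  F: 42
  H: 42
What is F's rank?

Sorted (ascending): 33, 35, 42, 42, 42
The 3 values of 42 occupy positions 3–5 → each gets rank 3.
F has value 42 → rank 3.

3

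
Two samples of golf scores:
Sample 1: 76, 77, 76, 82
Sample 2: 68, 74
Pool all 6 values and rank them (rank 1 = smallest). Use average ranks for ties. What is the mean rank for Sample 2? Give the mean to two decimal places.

Sorted (ascending): 68, 74, 76, 76, 77, 82
The 2 values of 76 occupy positions 3–4 → average rank (3+4)/2 = 3.5.
Sample 2 values → pooled ranks: 68→1, 74→2
Mean rank = (1 + 2) / 2 = 1.50

1.50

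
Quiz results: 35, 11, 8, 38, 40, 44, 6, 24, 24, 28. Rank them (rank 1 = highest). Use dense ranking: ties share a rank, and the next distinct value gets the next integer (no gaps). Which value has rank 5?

28

Sorted (descending): 44, 40, 38, 35, 28, 24, 24, 11, 8, 6
The 2 values of 24 share dense rank 6.
Remaining distinct values take the next consecutive integers.
Rank 5 → value 28.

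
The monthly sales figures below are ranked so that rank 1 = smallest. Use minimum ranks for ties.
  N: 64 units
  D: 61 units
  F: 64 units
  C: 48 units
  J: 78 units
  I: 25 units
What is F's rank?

4

Sorted (ascending): 25, 48, 61, 64, 64, 78
The 2 values of 64 occupy positions 4–5 → each gets rank 4.
F has value 64 units → rank 4.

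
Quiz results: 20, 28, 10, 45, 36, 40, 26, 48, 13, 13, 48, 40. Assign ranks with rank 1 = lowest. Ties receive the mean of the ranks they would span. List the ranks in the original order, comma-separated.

Sorted (ascending): 10, 13, 13, 20, 26, 28, 36, 40, 40, 45, 48, 48
The 2 values of 13 occupy positions 2–3 → average rank (2+3)/2 = 2.5.
The 2 values of 40 occupy positions 8–9 → average rank (8+9)/2 = 8.5.
The 2 values of 48 occupy positions 11–12 → average rank (11+12)/2 = 11.5.

4, 6, 1, 10, 7, 8.5, 5, 11.5, 2.5, 2.5, 11.5, 8.5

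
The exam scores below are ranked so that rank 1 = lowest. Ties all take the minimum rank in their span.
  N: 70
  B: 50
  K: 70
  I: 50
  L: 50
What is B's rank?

Sorted (ascending): 50, 50, 50, 70, 70
The 3 values of 50 occupy positions 1–3 → each gets rank 1.
The 2 values of 70 occupy positions 4–5 → each gets rank 4.
B has value 50 → rank 1.

1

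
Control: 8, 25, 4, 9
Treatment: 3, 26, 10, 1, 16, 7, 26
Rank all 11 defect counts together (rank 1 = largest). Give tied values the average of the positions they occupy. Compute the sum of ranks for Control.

Sorted (descending): 26, 26, 25, 16, 10, 9, 8, 7, 4, 3, 1
The 2 values of 26 occupy positions 1–2 → average rank (1+2)/2 = 1.5.
Control values → pooled ranks: 8→7, 25→3, 4→9, 9→6
Rank sum = 7 + 3 + 9 + 6 = 25

25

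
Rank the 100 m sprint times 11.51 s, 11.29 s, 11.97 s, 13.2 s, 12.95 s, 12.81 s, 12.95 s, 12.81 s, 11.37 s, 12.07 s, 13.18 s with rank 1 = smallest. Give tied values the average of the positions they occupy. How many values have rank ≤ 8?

7

Sorted (ascending): 11.29, 11.37, 11.51, 11.97, 12.07, 12.81, 12.81, 12.95, 12.95, 13.18, 13.2
The 2 values of 12.81 occupy positions 6–7 → average rank (6+7)/2 = 6.5.
The 2 values of 12.95 occupy positions 8–9 → average rank (8+9)/2 = 8.5.
Ranks ≤ 8: {1, 2, 3, 4, 5, 6.5, 6.5} → 7 values.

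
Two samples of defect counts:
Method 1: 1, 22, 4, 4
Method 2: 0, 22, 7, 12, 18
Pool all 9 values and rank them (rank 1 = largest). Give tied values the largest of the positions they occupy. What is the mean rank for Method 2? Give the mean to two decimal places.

4.60

Sorted (descending): 22, 22, 18, 12, 7, 4, 4, 1, 0
The 2 values of 22 occupy positions 1–2 → each gets rank 2.
The 2 values of 4 occupy positions 6–7 → each gets rank 7.
Method 2 values → pooled ranks: 0→9, 22→2, 7→5, 12→4, 18→3
Mean rank = (9 + 2 + 5 + 4 + 3) / 5 = 4.60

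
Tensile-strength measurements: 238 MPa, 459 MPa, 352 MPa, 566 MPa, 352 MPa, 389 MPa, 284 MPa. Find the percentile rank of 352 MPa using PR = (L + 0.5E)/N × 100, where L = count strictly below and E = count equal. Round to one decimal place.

42.9

N = 7.
Strictly below 352: 2. Equal to 352: 2.
PR = (2 + 0.5·2)/7 × 100 = 42.9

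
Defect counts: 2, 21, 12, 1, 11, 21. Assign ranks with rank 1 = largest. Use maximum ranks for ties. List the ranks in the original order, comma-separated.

5, 2, 3, 6, 4, 2

Sorted (descending): 21, 21, 12, 11, 2, 1
The 2 values of 21 occupy positions 1–2 → each gets rank 2.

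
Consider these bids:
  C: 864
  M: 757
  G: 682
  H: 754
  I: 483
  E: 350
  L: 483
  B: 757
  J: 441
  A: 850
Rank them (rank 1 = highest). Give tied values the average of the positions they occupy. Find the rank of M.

Sorted (descending): 864, 850, 757, 757, 754, 682, 483, 483, 441, 350
The 2 values of 757 occupy positions 3–4 → average rank (3+4)/2 = 3.5.
The 2 values of 483 occupy positions 7–8 → average rank (7+8)/2 = 7.5.
M has value 757 → rank 3.5.

3.5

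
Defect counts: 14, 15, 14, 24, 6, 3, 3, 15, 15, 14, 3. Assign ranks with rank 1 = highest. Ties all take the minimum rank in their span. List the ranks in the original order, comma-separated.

Sorted (descending): 24, 15, 15, 15, 14, 14, 14, 6, 3, 3, 3
The 3 values of 15 occupy positions 2–4 → each gets rank 2.
The 3 values of 14 occupy positions 5–7 → each gets rank 5.
The 3 values of 3 occupy positions 9–11 → each gets rank 9.

5, 2, 5, 1, 8, 9, 9, 2, 2, 5, 9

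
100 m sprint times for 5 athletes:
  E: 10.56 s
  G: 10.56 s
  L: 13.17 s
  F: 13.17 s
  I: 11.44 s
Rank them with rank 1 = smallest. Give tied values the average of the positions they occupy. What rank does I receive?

Sorted (ascending): 10.56, 10.56, 11.44, 13.17, 13.17
The 2 values of 10.56 occupy positions 1–2 → average rank (1+2)/2 = 1.5.
The 2 values of 13.17 occupy positions 4–5 → average rank (4+5)/2 = 4.5.
I has value 11.44 s → rank 3.

3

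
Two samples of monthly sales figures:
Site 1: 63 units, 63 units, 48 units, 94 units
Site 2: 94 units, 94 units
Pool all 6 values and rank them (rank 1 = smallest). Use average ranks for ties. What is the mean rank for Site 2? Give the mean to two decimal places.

Sorted (ascending): 48, 63, 63, 94, 94, 94
The 2 values of 63 occupy positions 2–3 → average rank (2+3)/2 = 2.5.
The 3 values of 94 occupy positions 4–6 → average rank 5.
Site 2 values → pooled ranks: 94→5, 94→5
Mean rank = (5 + 5) / 2 = 5.00

5.00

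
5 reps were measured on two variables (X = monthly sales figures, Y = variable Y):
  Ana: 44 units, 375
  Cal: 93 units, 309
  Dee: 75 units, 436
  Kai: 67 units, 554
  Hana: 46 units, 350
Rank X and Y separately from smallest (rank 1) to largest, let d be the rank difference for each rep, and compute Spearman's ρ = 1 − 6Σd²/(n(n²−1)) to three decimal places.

Ranks of variable 1: 1, 5, 4, 3, 2
Ranks of variable 2: 3, 1, 4, 5, 2
d = r₁ − r₂: -2, 4, 0, -2, 0
d²: 4, 16, 0, 4, 0; Σd² = 24
ρ = 1 − 6·24/(5·24) = 1 − 144/120 = -0.200

-0.200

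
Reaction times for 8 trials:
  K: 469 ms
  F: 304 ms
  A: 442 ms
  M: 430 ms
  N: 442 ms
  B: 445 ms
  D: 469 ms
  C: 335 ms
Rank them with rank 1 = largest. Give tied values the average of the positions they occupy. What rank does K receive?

1.5

Sorted (descending): 469, 469, 445, 442, 442, 430, 335, 304
The 2 values of 469 occupy positions 1–2 → average rank (1+2)/2 = 1.5.
The 2 values of 442 occupy positions 4–5 → average rank (4+5)/2 = 4.5.
K has value 469 ms → rank 1.5.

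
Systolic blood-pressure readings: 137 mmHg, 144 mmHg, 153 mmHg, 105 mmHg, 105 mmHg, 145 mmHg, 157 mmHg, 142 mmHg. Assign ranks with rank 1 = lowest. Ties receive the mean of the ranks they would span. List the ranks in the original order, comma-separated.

Sorted (ascending): 105, 105, 137, 142, 144, 145, 153, 157
The 2 values of 105 occupy positions 1–2 → average rank (1+2)/2 = 1.5.

3, 5, 7, 1.5, 1.5, 6, 8, 4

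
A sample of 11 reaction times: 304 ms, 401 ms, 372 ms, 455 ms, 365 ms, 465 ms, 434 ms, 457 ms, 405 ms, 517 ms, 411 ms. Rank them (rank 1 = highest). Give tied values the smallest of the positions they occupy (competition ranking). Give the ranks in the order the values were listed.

11, 8, 9, 4, 10, 2, 5, 3, 7, 1, 6

Sorted (descending): 517, 465, 457, 455, 434, 411, 405, 401, 372, 365, 304
No ties — each value takes its position as its rank.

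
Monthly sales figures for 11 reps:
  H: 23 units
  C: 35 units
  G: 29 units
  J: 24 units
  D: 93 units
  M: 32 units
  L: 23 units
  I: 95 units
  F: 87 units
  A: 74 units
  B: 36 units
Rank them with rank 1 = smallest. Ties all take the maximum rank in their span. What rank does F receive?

9

Sorted (ascending): 23, 23, 24, 29, 32, 35, 36, 74, 87, 93, 95
The 2 values of 23 occupy positions 1–2 → each gets rank 2.
F has value 87 units → rank 9.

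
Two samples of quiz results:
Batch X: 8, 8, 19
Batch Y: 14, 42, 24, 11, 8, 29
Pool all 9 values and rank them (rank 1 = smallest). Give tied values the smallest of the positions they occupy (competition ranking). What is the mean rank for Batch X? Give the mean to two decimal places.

Sorted (ascending): 8, 8, 8, 11, 14, 19, 24, 29, 42
The 3 values of 8 occupy positions 1–3 → each gets rank 1.
Batch X values → pooled ranks: 8→1, 8→1, 19→6
Mean rank = (1 + 1 + 6) / 3 = 2.67

2.67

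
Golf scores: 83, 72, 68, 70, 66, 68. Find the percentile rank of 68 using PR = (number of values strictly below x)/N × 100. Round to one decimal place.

N = 6.
Strictly below 68: 1. Equal to 68: 2.
PR = 1/6 × 100 = 16.7

16.7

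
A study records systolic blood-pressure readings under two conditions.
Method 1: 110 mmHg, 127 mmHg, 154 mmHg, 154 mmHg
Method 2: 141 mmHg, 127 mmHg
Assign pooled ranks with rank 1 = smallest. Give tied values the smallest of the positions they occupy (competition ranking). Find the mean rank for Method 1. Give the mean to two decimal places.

Sorted (ascending): 110, 127, 127, 141, 154, 154
The 2 values of 127 occupy positions 2–3 → each gets rank 2.
The 2 values of 154 occupy positions 5–6 → each gets rank 5.
Method 1 values → pooled ranks: 110→1, 127→2, 154→5, 154→5
Mean rank = (1 + 2 + 5 + 5) / 4 = 3.25

3.25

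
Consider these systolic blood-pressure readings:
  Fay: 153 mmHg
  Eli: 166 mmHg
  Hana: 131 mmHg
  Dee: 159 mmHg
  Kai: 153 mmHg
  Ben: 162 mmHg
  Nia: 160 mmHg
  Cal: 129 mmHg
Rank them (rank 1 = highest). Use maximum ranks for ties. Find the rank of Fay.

6

Sorted (descending): 166, 162, 160, 159, 153, 153, 131, 129
The 2 values of 153 occupy positions 5–6 → each gets rank 6.
Fay has value 153 mmHg → rank 6.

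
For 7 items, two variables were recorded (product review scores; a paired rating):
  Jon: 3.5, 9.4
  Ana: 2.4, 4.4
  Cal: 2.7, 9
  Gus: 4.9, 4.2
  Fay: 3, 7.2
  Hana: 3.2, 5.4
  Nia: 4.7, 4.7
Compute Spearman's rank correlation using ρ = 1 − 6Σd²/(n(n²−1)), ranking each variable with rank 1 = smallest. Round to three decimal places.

-0.250

Ranks of variable 1: 5, 1, 2, 7, 3, 4, 6
Ranks of variable 2: 7, 2, 6, 1, 5, 4, 3
d = r₁ − r₂: -2, -1, -4, 6, -2, 0, 3
d²: 4, 1, 16, 36, 4, 0, 9; Σd² = 70
ρ = 1 − 6·70/(7·48) = 1 − 420/336 = -0.250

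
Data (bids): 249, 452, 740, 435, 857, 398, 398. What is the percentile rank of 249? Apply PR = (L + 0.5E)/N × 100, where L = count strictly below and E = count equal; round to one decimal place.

7.1

N = 7.
Strictly below 249: 0. Equal to 249: 1.
PR = (0 + 0.5·1)/7 × 100 = 7.1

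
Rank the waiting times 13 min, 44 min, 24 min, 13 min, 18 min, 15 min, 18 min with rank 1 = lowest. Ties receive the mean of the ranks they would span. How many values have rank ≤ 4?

3

Sorted (ascending): 13, 13, 15, 18, 18, 24, 44
The 2 values of 13 occupy positions 1–2 → average rank (1+2)/2 = 1.5.
The 2 values of 18 occupy positions 4–5 → average rank (4+5)/2 = 4.5.
Ranks ≤ 4: {1.5, 1.5, 3} → 3 values.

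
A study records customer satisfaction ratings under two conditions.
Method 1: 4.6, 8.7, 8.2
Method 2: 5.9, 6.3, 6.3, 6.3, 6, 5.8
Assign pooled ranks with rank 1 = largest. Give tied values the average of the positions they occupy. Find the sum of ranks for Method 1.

12

Sorted (descending): 8.7, 8.2, 6.3, 6.3, 6.3, 6, 5.9, 5.8, 4.6
The 3 values of 6.3 occupy positions 3–5 → average rank 4.
Method 1 values → pooled ranks: 4.6→9, 8.7→1, 8.2→2
Rank sum = 9 + 1 + 2 = 12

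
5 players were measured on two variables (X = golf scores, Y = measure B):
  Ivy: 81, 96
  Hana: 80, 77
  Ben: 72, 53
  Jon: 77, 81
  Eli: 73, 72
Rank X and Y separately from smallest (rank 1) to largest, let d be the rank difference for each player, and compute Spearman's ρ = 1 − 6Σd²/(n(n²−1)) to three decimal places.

0.900

Ranks of variable 1: 5, 4, 1, 3, 2
Ranks of variable 2: 5, 3, 1, 4, 2
d = r₁ − r₂: 0, 1, 0, -1, 0
d²: 0, 1, 0, 1, 0; Σd² = 2
ρ = 1 − 6·2/(5·24) = 1 − 12/120 = 0.900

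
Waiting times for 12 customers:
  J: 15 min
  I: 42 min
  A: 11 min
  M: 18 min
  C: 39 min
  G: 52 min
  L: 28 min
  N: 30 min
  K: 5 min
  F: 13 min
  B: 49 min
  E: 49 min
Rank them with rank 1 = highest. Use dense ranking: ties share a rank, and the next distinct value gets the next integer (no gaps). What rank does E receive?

Sorted (descending): 52, 49, 49, 42, 39, 30, 28, 18, 15, 13, 11, 5
The 2 values of 49 share dense rank 2.
Remaining distinct values take the next consecutive integers.
E has value 49 min → rank 2.

2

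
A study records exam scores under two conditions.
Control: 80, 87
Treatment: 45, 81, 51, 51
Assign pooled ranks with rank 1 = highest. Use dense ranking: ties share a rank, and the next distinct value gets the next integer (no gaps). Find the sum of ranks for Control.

4

Sorted (descending): 87, 81, 80, 51, 51, 45
The 2 values of 51 share dense rank 4.
Remaining distinct values take the next consecutive integers.
Control values → pooled ranks: 80→3, 87→1
Rank sum = 3 + 1 = 4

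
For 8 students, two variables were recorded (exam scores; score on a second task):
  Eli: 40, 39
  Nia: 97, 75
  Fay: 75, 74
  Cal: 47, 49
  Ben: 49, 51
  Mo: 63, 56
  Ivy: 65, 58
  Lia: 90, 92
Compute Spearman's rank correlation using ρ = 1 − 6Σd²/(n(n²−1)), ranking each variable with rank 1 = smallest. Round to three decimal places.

0.976

Ranks of variable 1: 1, 8, 6, 2, 3, 4, 5, 7
Ranks of variable 2: 1, 7, 6, 2, 3, 4, 5, 8
d = r₁ − r₂: 0, 1, 0, 0, 0, 0, 0, -1
d²: 0, 1, 0, 0, 0, 0, 0, 1; Σd² = 2
ρ = 1 − 6·2/(8·63) = 1 − 12/504 = 0.976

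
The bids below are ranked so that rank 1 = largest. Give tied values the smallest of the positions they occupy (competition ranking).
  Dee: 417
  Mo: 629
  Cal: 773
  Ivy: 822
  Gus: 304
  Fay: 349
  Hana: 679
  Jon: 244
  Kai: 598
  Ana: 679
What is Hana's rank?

3

Sorted (descending): 822, 773, 679, 679, 629, 598, 417, 349, 304, 244
The 2 values of 679 occupy positions 3–4 → each gets rank 3.
Hana has value 679 → rank 3.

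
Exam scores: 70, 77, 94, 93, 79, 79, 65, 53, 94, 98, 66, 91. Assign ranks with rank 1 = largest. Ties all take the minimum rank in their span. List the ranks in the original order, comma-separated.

9, 8, 2, 4, 6, 6, 11, 12, 2, 1, 10, 5

Sorted (descending): 98, 94, 94, 93, 91, 79, 79, 77, 70, 66, 65, 53
The 2 values of 94 occupy positions 2–3 → each gets rank 2.
The 2 values of 79 occupy positions 6–7 → each gets rank 6.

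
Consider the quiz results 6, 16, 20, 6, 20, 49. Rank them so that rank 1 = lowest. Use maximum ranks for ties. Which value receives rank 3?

16

Sorted (ascending): 6, 6, 16, 20, 20, 49
The 2 values of 6 occupy positions 1–2 → each gets rank 2.
The 2 values of 20 occupy positions 4–5 → each gets rank 5.
Rank 3 → value 16.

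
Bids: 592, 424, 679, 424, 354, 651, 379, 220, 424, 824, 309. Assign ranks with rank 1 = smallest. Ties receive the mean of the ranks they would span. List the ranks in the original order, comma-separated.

Sorted (ascending): 220, 309, 354, 379, 424, 424, 424, 592, 651, 679, 824
The 3 values of 424 occupy positions 5–7 → average rank 6.

8, 6, 10, 6, 3, 9, 4, 1, 6, 11, 2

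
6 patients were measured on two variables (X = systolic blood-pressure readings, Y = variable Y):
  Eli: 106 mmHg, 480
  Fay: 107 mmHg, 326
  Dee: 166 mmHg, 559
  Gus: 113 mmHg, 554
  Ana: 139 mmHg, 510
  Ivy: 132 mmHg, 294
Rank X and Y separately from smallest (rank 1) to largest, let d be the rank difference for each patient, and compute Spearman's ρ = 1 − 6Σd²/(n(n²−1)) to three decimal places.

0.486

Ranks of variable 1: 1, 2, 6, 3, 5, 4
Ranks of variable 2: 3, 2, 6, 5, 4, 1
d = r₁ − r₂: -2, 0, 0, -2, 1, 3
d²: 4, 0, 0, 4, 1, 9; Σd² = 18
ρ = 1 − 6·18/(6·35) = 1 − 108/210 = 0.486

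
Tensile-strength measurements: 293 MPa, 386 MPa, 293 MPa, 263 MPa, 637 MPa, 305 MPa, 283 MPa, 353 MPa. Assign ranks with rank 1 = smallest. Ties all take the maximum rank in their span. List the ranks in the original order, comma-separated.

4, 7, 4, 1, 8, 5, 2, 6

Sorted (ascending): 263, 283, 293, 293, 305, 353, 386, 637
The 2 values of 293 occupy positions 3–4 → each gets rank 4.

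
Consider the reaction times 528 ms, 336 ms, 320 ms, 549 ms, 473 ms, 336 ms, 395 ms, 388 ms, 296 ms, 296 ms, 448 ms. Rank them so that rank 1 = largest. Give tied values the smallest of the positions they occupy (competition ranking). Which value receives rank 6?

388

Sorted (descending): 549, 528, 473, 448, 395, 388, 336, 336, 320, 296, 296
The 2 values of 336 occupy positions 7–8 → each gets rank 7.
The 2 values of 296 occupy positions 10–11 → each gets rank 10.
Rank 6 → value 388.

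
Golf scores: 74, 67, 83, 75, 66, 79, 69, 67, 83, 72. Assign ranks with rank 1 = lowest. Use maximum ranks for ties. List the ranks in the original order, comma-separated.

Sorted (ascending): 66, 67, 67, 69, 72, 74, 75, 79, 83, 83
The 2 values of 67 occupy positions 2–3 → each gets rank 3.
The 2 values of 83 occupy positions 9–10 → each gets rank 10.

6, 3, 10, 7, 1, 8, 4, 3, 10, 5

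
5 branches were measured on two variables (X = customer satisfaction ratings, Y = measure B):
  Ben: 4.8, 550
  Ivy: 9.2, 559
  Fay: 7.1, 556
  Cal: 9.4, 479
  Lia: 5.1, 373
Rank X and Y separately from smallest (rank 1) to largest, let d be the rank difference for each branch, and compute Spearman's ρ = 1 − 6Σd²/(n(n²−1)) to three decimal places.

Ranks of variable 1: 1, 4, 3, 5, 2
Ranks of variable 2: 3, 5, 4, 2, 1
d = r₁ − r₂: -2, -1, -1, 3, 1
d²: 4, 1, 1, 9, 1; Σd² = 16
ρ = 1 − 6·16/(5·24) = 1 − 96/120 = 0.200

0.200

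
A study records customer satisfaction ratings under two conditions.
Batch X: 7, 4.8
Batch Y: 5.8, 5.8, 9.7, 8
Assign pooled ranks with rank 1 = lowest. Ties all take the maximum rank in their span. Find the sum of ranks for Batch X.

5

Sorted (ascending): 4.8, 5.8, 5.8, 7, 8, 9.7
The 2 values of 5.8 occupy positions 2–3 → each gets rank 3.
Batch X values → pooled ranks: 7→4, 4.8→1
Rank sum = 4 + 1 = 5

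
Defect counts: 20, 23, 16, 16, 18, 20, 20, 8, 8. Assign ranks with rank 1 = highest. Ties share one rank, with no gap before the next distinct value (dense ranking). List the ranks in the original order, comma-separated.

Sorted (descending): 23, 20, 20, 20, 18, 16, 16, 8, 8
The 3 values of 20 share dense rank 2.
The 2 values of 16 share dense rank 4.
The 2 values of 8 share dense rank 5.
Remaining distinct values take the next consecutive integers.

2, 1, 4, 4, 3, 2, 2, 5, 5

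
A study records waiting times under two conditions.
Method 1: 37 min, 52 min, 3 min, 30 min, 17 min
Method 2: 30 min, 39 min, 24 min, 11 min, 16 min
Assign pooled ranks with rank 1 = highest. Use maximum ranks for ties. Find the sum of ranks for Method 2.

Sorted (descending): 52, 39, 37, 30, 30, 24, 17, 16, 11, 3
The 2 values of 30 occupy positions 4–5 → each gets rank 5.
Method 2 values → pooled ranks: 30→5, 39→2, 24→6, 11→9, 16→8
Rank sum = 5 + 2 + 6 + 9 + 8 = 30

30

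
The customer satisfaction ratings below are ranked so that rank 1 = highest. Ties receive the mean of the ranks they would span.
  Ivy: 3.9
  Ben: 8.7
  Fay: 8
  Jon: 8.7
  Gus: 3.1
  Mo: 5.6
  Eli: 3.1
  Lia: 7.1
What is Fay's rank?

3

Sorted (descending): 8.7, 8.7, 8, 7.1, 5.6, 3.9, 3.1, 3.1
The 2 values of 8.7 occupy positions 1–2 → average rank (1+2)/2 = 1.5.
The 2 values of 3.1 occupy positions 7–8 → average rank (7+8)/2 = 7.5.
Fay has value 8 → rank 3.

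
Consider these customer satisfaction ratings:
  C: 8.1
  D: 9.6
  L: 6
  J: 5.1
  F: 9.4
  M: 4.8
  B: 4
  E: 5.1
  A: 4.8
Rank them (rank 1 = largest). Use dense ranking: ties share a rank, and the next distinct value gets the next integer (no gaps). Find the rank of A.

Sorted (descending): 9.6, 9.4, 8.1, 6, 5.1, 5.1, 4.8, 4.8, 4
The 2 values of 5.1 share dense rank 5.
The 2 values of 4.8 share dense rank 6.
Remaining distinct values take the next consecutive integers.
A has value 4.8 → rank 6.

6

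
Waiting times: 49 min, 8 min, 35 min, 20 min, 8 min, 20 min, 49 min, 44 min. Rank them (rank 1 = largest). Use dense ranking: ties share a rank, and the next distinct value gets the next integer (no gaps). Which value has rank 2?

44

Sorted (descending): 49, 49, 44, 35, 20, 20, 8, 8
The 2 values of 49 share dense rank 1.
The 2 values of 20 share dense rank 4.
The 2 values of 8 share dense rank 5.
Remaining distinct values take the next consecutive integers.
Rank 2 → value 44.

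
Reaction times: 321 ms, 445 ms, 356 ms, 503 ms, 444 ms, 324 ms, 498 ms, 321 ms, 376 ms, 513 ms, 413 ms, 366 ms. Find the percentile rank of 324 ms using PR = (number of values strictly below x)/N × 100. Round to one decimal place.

16.7

N = 12.
Strictly below 324: 2. Equal to 324: 1.
PR = 2/12 × 100 = 16.7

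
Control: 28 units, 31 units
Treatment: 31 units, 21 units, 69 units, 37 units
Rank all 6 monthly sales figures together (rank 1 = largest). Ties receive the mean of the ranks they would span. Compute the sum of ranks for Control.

8.5

Sorted (descending): 69, 37, 31, 31, 28, 21
The 2 values of 31 occupy positions 3–4 → average rank (3+4)/2 = 3.5.
Control values → pooled ranks: 28→5, 31→3.5
Rank sum = 5 + 3.5 = 8.5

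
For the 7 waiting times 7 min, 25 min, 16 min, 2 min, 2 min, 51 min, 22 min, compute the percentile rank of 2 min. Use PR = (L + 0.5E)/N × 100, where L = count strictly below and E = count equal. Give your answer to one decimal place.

N = 7.
Strictly below 2: 0. Equal to 2: 2.
PR = (0 + 0.5·2)/7 × 100 = 14.3

14.3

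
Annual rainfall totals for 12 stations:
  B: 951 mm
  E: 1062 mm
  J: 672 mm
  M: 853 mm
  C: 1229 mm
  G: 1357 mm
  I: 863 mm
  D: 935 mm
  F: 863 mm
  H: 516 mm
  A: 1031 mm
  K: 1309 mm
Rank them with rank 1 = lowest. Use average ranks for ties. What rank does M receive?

3

Sorted (ascending): 516, 672, 853, 863, 863, 935, 951, 1031, 1062, 1229, 1309, 1357
The 2 values of 863 occupy positions 4–5 → average rank (4+5)/2 = 4.5.
M has value 853 mm → rank 3.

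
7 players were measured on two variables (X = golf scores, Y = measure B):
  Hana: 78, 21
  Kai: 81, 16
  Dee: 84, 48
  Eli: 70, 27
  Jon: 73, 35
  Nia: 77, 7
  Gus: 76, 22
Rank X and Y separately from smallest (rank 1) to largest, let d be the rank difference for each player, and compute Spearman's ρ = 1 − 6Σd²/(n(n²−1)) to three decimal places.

-0.107

Ranks of variable 1: 5, 6, 7, 1, 2, 4, 3
Ranks of variable 2: 3, 2, 7, 5, 6, 1, 4
d = r₁ − r₂: 2, 4, 0, -4, -4, 3, -1
d²: 4, 16, 0, 16, 16, 9, 1; Σd² = 62
ρ = 1 − 6·62/(7·48) = 1 − 372/336 = -0.107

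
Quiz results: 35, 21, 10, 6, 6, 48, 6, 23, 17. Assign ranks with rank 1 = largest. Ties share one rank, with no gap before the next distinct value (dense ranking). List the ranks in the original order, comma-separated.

Sorted (descending): 48, 35, 23, 21, 17, 10, 6, 6, 6
The 3 values of 6 share dense rank 7.
Remaining distinct values take the next consecutive integers.

2, 4, 6, 7, 7, 1, 7, 3, 5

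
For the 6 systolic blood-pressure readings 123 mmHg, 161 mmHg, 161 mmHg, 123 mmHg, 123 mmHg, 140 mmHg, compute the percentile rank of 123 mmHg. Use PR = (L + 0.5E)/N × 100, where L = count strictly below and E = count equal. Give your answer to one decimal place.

25.0

N = 6.
Strictly below 123: 0. Equal to 123: 3.
PR = (0 + 0.5·3)/6 × 100 = 25.0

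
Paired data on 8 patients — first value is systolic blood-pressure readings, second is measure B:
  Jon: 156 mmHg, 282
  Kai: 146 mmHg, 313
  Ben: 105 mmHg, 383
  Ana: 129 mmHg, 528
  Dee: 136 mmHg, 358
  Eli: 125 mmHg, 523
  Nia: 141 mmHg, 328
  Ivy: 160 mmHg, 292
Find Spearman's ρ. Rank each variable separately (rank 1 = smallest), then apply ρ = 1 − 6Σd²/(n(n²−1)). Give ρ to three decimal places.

Ranks of variable 1: 7, 6, 1, 3, 4, 2, 5, 8
Ranks of variable 2: 1, 3, 6, 8, 5, 7, 4, 2
d = r₁ − r₂: 6, 3, -5, -5, -1, -5, 1, 6
d²: 36, 9, 25, 25, 1, 25, 1, 36; Σd² = 158
ρ = 1 − 6·158/(8·63) = 1 − 948/504 = -0.881

-0.881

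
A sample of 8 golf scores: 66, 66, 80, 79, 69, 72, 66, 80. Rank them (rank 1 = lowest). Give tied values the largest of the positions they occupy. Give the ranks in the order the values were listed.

Sorted (ascending): 66, 66, 66, 69, 72, 79, 80, 80
The 3 values of 66 occupy positions 1–3 → each gets rank 3.
The 2 values of 80 occupy positions 7–8 → each gets rank 8.

3, 3, 8, 6, 4, 5, 3, 8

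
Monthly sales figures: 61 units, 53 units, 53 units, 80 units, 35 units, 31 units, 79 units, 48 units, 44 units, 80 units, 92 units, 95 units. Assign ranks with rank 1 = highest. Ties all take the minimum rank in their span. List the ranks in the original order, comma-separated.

Sorted (descending): 95, 92, 80, 80, 79, 61, 53, 53, 48, 44, 35, 31
The 2 values of 80 occupy positions 3–4 → each gets rank 3.
The 2 values of 53 occupy positions 7–8 → each gets rank 7.

6, 7, 7, 3, 11, 12, 5, 9, 10, 3, 2, 1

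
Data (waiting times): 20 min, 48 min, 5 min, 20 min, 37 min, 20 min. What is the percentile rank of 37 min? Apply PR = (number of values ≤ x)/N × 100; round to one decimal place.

N = 6.
Strictly below 37: 4. Equal to 37: 1.
PR = 5/6 × 100 = 83.3

83.3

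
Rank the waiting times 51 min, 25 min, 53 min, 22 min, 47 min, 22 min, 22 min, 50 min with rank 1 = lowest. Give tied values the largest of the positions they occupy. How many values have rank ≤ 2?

Sorted (ascending): 22, 22, 22, 25, 47, 50, 51, 53
The 3 values of 22 occupy positions 1–3 → each gets rank 3.
Ranks ≤ 2: {} → 0 values.

0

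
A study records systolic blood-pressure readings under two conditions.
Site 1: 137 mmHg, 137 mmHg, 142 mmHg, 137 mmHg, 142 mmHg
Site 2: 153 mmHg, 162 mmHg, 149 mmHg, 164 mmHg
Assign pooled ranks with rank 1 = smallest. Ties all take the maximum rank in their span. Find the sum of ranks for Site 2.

30

Sorted (ascending): 137, 137, 137, 142, 142, 149, 153, 162, 164
The 3 values of 137 occupy positions 1–3 → each gets rank 3.
The 2 values of 142 occupy positions 4–5 → each gets rank 5.
Site 2 values → pooled ranks: 153→7, 162→8, 149→6, 164→9
Rank sum = 7 + 8 + 6 + 9 = 30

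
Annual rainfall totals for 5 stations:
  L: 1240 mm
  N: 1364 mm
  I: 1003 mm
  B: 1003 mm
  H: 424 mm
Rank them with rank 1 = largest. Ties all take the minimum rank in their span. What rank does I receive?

3

Sorted (descending): 1364, 1240, 1003, 1003, 424
The 2 values of 1003 occupy positions 3–4 → each gets rank 3.
I has value 1003 mm → rank 3.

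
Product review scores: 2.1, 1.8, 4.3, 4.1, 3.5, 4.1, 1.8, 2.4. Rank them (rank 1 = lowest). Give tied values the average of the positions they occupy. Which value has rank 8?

4.3

Sorted (ascending): 1.8, 1.8, 2.1, 2.4, 3.5, 4.1, 4.1, 4.3
The 2 values of 1.8 occupy positions 1–2 → average rank (1+2)/2 = 1.5.
The 2 values of 4.1 occupy positions 6–7 → average rank (6+7)/2 = 6.5.
Rank 8 → value 4.3.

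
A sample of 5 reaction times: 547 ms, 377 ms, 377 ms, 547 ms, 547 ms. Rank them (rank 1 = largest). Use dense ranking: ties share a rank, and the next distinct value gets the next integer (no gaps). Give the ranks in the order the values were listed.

1, 2, 2, 1, 1

Sorted (descending): 547, 547, 547, 377, 377
The 3 values of 547 share dense rank 1.
The 2 values of 377 share dense rank 2.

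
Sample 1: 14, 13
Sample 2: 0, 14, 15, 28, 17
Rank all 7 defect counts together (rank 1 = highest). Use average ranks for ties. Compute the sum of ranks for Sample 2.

17.5

Sorted (descending): 28, 17, 15, 14, 14, 13, 0
The 2 values of 14 occupy positions 4–5 → average rank (4+5)/2 = 4.5.
Sample 2 values → pooled ranks: 0→7, 14→4.5, 15→3, 28→1, 17→2
Rank sum = 7 + 4.5 + 3 + 1 + 2 = 17.5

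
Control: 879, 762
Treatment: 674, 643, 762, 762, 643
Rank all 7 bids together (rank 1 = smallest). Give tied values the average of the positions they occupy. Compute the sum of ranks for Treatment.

Sorted (ascending): 643, 643, 674, 762, 762, 762, 879
The 2 values of 643 occupy positions 1–2 → average rank (1+2)/2 = 1.5.
The 3 values of 762 occupy positions 4–6 → average rank 5.
Treatment values → pooled ranks: 674→3, 643→1.5, 762→5, 762→5, 643→1.5
Rank sum = 3 + 1.5 + 5 + 5 + 1.5 = 16

16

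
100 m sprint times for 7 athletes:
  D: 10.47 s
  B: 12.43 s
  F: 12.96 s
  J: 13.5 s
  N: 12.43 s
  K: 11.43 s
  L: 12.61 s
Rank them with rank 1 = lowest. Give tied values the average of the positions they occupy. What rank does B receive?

Sorted (ascending): 10.47, 11.43, 12.43, 12.43, 12.61, 12.96, 13.5
The 2 values of 12.43 occupy positions 3–4 → average rank (3+4)/2 = 3.5.
B has value 12.43 s → rank 3.5.

3.5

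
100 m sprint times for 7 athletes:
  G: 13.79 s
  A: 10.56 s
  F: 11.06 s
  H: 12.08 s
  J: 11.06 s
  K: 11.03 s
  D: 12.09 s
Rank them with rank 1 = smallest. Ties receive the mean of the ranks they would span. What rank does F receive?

Sorted (ascending): 10.56, 11.03, 11.06, 11.06, 12.08, 12.09, 13.79
The 2 values of 11.06 occupy positions 3–4 → average rank (3+4)/2 = 3.5.
F has value 11.06 s → rank 3.5.

3.5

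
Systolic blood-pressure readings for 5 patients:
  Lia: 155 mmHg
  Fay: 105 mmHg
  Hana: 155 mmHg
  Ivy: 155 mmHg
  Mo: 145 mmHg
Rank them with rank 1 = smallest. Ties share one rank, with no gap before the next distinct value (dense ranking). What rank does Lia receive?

3

Sorted (ascending): 105, 145, 155, 155, 155
The 3 values of 155 share dense rank 3.
Remaining distinct values take the next consecutive integers.
Lia has value 155 mmHg → rank 3.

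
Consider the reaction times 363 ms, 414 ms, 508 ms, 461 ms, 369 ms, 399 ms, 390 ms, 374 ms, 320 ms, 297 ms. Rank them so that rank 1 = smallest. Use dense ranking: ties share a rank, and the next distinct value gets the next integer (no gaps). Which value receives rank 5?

374

Sorted (ascending): 297, 320, 363, 369, 374, 390, 399, 414, 461, 508
No ties — each value takes its position as its rank.
Rank 5 → value 374.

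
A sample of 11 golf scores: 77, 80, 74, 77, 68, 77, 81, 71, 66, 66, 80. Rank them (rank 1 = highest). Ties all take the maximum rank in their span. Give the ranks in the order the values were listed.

Sorted (descending): 81, 80, 80, 77, 77, 77, 74, 71, 68, 66, 66
The 2 values of 80 occupy positions 2–3 → each gets rank 3.
The 3 values of 77 occupy positions 4–6 → each gets rank 6.
The 2 values of 66 occupy positions 10–11 → each gets rank 11.

6, 3, 7, 6, 9, 6, 1, 8, 11, 11, 3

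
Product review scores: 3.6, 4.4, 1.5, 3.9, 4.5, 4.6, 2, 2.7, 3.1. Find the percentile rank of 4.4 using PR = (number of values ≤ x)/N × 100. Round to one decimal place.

77.8

N = 9.
Strictly below 4.4: 6. Equal to 4.4: 1.
PR = 7/9 × 100 = 77.8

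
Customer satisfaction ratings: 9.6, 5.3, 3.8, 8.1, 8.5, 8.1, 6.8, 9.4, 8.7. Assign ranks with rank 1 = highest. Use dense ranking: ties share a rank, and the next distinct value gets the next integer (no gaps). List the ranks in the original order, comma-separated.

Sorted (descending): 9.6, 9.4, 8.7, 8.5, 8.1, 8.1, 6.8, 5.3, 3.8
The 2 values of 8.1 share dense rank 5.
Remaining distinct values take the next consecutive integers.

1, 7, 8, 5, 4, 5, 6, 2, 3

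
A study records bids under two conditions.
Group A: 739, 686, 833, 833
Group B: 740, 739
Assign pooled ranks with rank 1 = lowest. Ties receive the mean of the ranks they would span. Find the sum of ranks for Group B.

Sorted (ascending): 686, 739, 739, 740, 833, 833
The 2 values of 739 occupy positions 2–3 → average rank (2+3)/2 = 2.5.
The 2 values of 833 occupy positions 5–6 → average rank (5+6)/2 = 5.5.
Group B values → pooled ranks: 740→4, 739→2.5
Rank sum = 4 + 2.5 = 6.5

6.5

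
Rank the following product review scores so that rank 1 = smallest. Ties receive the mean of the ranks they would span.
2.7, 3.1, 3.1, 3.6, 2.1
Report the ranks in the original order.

Sorted (ascending): 2.1, 2.7, 3.1, 3.1, 3.6
The 2 values of 3.1 occupy positions 3–4 → average rank (3+4)/2 = 3.5.

2, 3.5, 3.5, 5, 1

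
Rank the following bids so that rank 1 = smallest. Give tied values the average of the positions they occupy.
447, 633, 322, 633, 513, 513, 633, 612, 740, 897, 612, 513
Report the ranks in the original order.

Sorted (ascending): 322, 447, 513, 513, 513, 612, 612, 633, 633, 633, 740, 897
The 3 values of 513 occupy positions 3–5 → average rank 4.
The 2 values of 612 occupy positions 6–7 → average rank (6+7)/2 = 6.5.
The 3 values of 633 occupy positions 8–10 → average rank 9.

2, 9, 1, 9, 4, 4, 9, 6.5, 11, 12, 6.5, 4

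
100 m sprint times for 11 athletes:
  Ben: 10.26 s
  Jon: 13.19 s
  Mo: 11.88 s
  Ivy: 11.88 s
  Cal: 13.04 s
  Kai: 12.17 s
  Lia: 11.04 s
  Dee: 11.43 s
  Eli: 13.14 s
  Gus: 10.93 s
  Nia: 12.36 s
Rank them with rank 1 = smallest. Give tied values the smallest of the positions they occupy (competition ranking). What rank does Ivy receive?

Sorted (ascending): 10.26, 10.93, 11.04, 11.43, 11.88, 11.88, 12.17, 12.36, 13.04, 13.14, 13.19
The 2 values of 11.88 occupy positions 5–6 → each gets rank 5.
Ivy has value 11.88 s → rank 5.

5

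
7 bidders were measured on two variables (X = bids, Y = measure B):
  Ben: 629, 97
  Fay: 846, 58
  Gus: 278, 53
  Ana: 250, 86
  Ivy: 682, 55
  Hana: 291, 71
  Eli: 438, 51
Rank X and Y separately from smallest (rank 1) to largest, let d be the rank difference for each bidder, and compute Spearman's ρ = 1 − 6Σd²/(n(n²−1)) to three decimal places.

-0.071

Ranks of variable 1: 5, 7, 2, 1, 6, 3, 4
Ranks of variable 2: 7, 4, 2, 6, 3, 5, 1
d = r₁ − r₂: -2, 3, 0, -5, 3, -2, 3
d²: 4, 9, 0, 25, 9, 4, 9; Σd² = 60
ρ = 1 − 6·60/(7·48) = 1 − 360/336 = -0.071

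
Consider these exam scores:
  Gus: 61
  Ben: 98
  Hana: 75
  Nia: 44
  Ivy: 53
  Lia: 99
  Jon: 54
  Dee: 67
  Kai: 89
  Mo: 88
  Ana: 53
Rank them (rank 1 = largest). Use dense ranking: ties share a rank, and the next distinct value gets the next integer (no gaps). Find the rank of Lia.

1

Sorted (descending): 99, 98, 89, 88, 75, 67, 61, 54, 53, 53, 44
The 2 values of 53 share dense rank 9.
Remaining distinct values take the next consecutive integers.
Lia has value 99 → rank 1.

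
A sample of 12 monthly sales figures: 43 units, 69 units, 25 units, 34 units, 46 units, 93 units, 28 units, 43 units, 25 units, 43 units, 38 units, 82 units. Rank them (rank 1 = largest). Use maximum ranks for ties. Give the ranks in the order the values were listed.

7, 3, 12, 9, 4, 1, 10, 7, 12, 7, 8, 2

Sorted (descending): 93, 82, 69, 46, 43, 43, 43, 38, 34, 28, 25, 25
The 3 values of 43 occupy positions 5–7 → each gets rank 7.
The 2 values of 25 occupy positions 11–12 → each gets rank 12.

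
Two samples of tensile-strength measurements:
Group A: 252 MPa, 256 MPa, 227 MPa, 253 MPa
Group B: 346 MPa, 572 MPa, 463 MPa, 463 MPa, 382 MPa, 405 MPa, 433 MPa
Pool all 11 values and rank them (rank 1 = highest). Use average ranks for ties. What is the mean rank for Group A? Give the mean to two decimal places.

9.50

Sorted (descending): 572, 463, 463, 433, 405, 382, 346, 256, 253, 252, 227
The 2 values of 463 occupy positions 2–3 → average rank (2+3)/2 = 2.5.
Group A values → pooled ranks: 252→10, 256→8, 227→11, 253→9
Mean rank = (10 + 8 + 11 + 9) / 4 = 9.50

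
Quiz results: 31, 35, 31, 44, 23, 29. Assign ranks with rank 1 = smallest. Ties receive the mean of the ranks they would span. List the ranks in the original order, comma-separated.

3.5, 5, 3.5, 6, 1, 2

Sorted (ascending): 23, 29, 31, 31, 35, 44
The 2 values of 31 occupy positions 3–4 → average rank (3+4)/2 = 3.5.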